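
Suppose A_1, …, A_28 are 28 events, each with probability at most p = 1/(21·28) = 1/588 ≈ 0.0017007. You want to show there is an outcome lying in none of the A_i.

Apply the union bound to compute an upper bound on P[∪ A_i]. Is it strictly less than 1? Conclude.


Union bound: P[∪_{i=1}^{28} A_i] ≤ Σ_i P[A_i] ≤ 28·p = 28·(1/588) = 1/21.
Numerically: 1/21 ≈ 0.0476190.
Is 1/21 < 1? YES.
Since P[∪ A_i] ≤ 1/21 < 1, the complement has P[∩ A_i^c] ≥ 1 − 1/21 = 20/21 > 0, so some outcome avoids every A_i.

28·p = 1/21 ≈ 0.0476190; existence CERTIFIED by the union bound.


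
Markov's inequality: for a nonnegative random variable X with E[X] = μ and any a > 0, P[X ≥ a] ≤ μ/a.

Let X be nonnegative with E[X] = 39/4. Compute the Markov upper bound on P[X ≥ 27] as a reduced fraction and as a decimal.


μ = E[X] = 39/4, a = 27.
Markov: P[X ≥ 27] ≤ μ/a = (39/4)/27 = 13/36.
Numerically: ≈ 0.36111.
(Since a = 27 > μ = 9.75000, the bound 13/36 is < 1 and informative.)

P[X ≥ 27] ≤ 13/36 ≈ 0.36111.


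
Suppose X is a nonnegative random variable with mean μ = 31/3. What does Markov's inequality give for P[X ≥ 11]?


μ = E[X] = 31/3, a = 11.
Markov: P[X ≥ 11] ≤ μ/a = (31/3)/11 = 31/33.
Numerically: ≈ 0.93939.
(Since a = 11 > μ = 10.33333, the bound 31/33 is < 1 and informative.)

P[X ≥ 11] ≤ 31/33 ≈ 0.93939.


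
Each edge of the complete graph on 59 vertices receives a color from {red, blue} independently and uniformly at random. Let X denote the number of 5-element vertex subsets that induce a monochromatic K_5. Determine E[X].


Let X = Σ_S X_S over the C(59, 5) = 5006386 subsets S of size 5, where X_S = 1 if the K_5 on S is monochromatic.
For a fixed S, the K_5 on S has C(5, 2) = 10 edges. P[all 10 edges red] = (1/2)^10, and likewise for blue, so P[monochromatic] = 2·(1/2)^10 = 2^{1 − 10} = 1/512.
By linearity of expectation: E[X] = C(59, 5) · 2^{1 − 10} = 5006386 · 1/512 = 2503193/256.
Numerically: E[X] ≈ 9778.097656.

E[X] = C(59,5)·2^(1−C(5,2)) = 2503193/256 ≈ 9778.097656.


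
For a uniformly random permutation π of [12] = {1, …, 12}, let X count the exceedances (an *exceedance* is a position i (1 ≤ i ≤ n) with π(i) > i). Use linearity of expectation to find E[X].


Write X = Σ_{i=1}^{12} X_i, where X_i = 1_{π(i) > i}.
For each fixed i, π(i) is uniform over {1, …, 12} (marginal of a uniform permutation), so P[π(i) > i] = (n − i)/n. Summing: Σ_{i=1}^{12} (n − i)/n = (0 + 1 + … + 11)/12 = 12(12 − 1)/(2·12) = (12 − 1)/2.
Hence E[X] = Σ_{i=1}^{12} (12 − i)/12 = 11/2 ≈ 5.500.

E[X] = 11/2 = 5.500.


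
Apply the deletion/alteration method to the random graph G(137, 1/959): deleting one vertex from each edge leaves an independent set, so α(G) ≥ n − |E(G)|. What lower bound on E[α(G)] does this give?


E[|E(G)|] = C(137, 2)·p = 9316 · (1/959) = 68/7.
E[α(G)] ≥ n − E[|E(G)|] = 137 − 68/7 = 891/7.
Numerically: ≈ 127.285714.
(This is only a lower bound; the true E[α(G)] may be larger.)

E[α(G)] ≥ 891/7 ≈ 127.285714.


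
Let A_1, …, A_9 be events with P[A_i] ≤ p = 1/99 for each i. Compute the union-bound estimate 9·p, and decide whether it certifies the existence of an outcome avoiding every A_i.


Union bound: P[∪_{i=1}^{9} A_i] ≤ Σ_i P[A_i] ≤ 9·p = 9·(1/99) = 1/11.
Numerically: 1/11 ≈ 0.0909.
Is 1/11 < 1? YES.
Since P[∪ A_i] ≤ 1/11 < 1, the complement has P[∩ A_i^c] ≥ 1 − 1/11 = 10/11 > 0, so some outcome avoids every A_i.

9·p = 1/11 ≈ 0.0909; existence CERTIFIED by the union bound.


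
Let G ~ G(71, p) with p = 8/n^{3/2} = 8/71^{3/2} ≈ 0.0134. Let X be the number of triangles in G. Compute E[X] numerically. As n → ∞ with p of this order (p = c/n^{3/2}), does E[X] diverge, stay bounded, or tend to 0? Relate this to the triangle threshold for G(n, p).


Number of potential triangles: C(71, 3) = 57155.
Each occurs with probability p³ ≈ (0.0134)³ ≈ 2.39115e-06.
By linearity: E[X] = C(71, 3)·p³ ≈ 57155 · 2.39115e-06 ≈ 0.137.
Since α = 3/2 > 1, p = c/n^{3/2} = o(1/n) is below the triangle threshold p ~ 1/n. Asymptotically E[X] ~ (c³/6)·n^{3(1−α)} = (8³/6)·n^{-1.5} → 0, so by Markov's inequality G has no triangles w.h.p.

E[X] ≈ 0.137; in regime p = Θ(1/n^{3/2}) E[X] tends to 0 (below the triangle threshold p ~ 1/n).


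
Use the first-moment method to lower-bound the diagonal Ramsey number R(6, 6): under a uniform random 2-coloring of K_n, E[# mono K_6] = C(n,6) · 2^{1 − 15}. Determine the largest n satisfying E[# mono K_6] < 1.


We need C(n, 6) · 2^{1 − 15} < 1, i.e. C(n, 6) < 2^{15 − 1} = 16384.
Check values of n near the boundary:
  n = 15: C(15, 6) = 5005; 5005 < 16384? YES
  n = 16: C(16, 6) = 8008; 8008 < 16384? YES
  n = 17: C(17, 6) = 12376; 12376 < 16384? YES
  n = 18: C(18, 6) = 18564; 18564 < 16384? NO
  n = 19: C(19, 6) = 27132; 27132 < 16384? NO
The largest n with C(n, 6) < 16384 is n = 17 (where E[X] = 1547/2048 ≈ 0.75537). Hence R(6, 6) > 17, i.e. R(6, 6) ≥ 18.

Largest n = 17; hence R(6, 6) > 17.


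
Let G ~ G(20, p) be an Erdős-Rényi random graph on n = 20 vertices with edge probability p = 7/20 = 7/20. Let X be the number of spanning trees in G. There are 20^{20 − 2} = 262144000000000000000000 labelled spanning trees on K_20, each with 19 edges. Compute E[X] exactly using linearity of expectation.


K_20 has 20^{20 − 2} = 262144000000000000000000 labelled spanning trees.
For each such spanning tree H, let X_H = 1 if all 19 edges of H are present in G. Then P[X_H = 1] = p^{19} = (7/20)^{19} = 11398895185373143/5242880000000000000000000.
Summing the indicators: E[X] = Σ_H E[X_H] = 262144000000000000000000 · p^{19} = 262144000000000000000000 · 11398895185373143/5242880000000000000000000 = 11398895185373143/20.
Numerically: E[X] ≈ 5.699e+14.

E[X] = 262144000000000000000000 · (7/20)^{19} = 11398895185373143/20 ≈ 5.699e+14.


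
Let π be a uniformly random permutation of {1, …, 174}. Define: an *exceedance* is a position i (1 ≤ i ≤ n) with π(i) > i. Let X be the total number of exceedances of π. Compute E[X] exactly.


Write X = Σ_{i=1}^{174} X_i, where X_i = 1_{π(i) > i}.
For each fixed i, π(i) is uniform over {1, …, 174} (marginal of a uniform permutation), so P[π(i) > i] = (n − i)/n. Summing: Σ_{i=1}^{174} (n − i)/n = (0 + 1 + … + 173)/174 = 174(174 − 1)/(2·174) = (174 − 1)/2.
Hence E[X] = Σ_{i=1}^{174} (174 − i)/174 = 173/2 ≈ 86.500000.

E[X] = 173/2 = 86.500000.


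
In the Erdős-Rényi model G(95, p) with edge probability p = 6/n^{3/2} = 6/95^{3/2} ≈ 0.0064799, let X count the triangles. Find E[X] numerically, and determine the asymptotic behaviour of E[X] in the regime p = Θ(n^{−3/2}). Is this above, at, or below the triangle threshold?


Number of potential triangles: C(95, 3) = 138415.
Each occurs with probability p³ ≈ (0.0064799)³ ≈ 2.7208057e-07.
By linearity: E[X] = C(95, 3)·p³ ≈ 138415 · 2.7208057e-07 ≈ 0.03766.
Since α = 3/2 > 1, p = c/n^{3/2} = o(1/n) is below the triangle threshold p ~ 1/n. Asymptotically E[X] ~ (c³/6)·n^{3(1−α)} = (6³/6)·n^{-1.5} → 0, so by Markov's inequality G has no triangles w.h.p.

E[X] ≈ 0.03766; in regime p = Θ(1/n^{3/2}) E[X] tends to 0 (below the triangle threshold p ~ 1/n).


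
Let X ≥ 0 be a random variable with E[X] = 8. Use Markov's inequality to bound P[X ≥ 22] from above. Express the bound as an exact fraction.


μ = E[X] = 8, a = 22.
Markov: P[X ≥ 22] ≤ μ/a = (8)/22 = 4/11.
Numerically: ≈ 0.363636.
(Since a = 22 > μ = 8.000000, the bound 4/11 is < 1 and informative.)

P[X ≥ 22] ≤ 4/11 ≈ 0.363636.


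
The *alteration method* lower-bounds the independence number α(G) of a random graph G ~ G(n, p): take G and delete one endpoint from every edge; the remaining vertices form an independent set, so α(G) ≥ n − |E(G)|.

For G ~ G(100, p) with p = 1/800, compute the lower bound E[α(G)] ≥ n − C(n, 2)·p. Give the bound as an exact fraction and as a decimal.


E[|E(G)|] = C(100, 2)·p = 4950 · (1/800) = 99/16.
E[α(G)] ≥ n − E[|E(G)|] = 100 − 99/16 = 1501/16.
Numerically: ≈ 93.812.
(This is only a lower bound; the true E[α(G)] may be larger.)

E[α(G)] ≥ 1501/16 ≈ 93.812.


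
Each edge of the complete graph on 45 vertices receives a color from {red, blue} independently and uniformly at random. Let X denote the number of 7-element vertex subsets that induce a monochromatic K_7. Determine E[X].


Let X = Σ_S X_S over the C(45, 7) = 45379620 subsets S of size 7, where X_S = 1 if the K_7 on S is monochromatic.
For a fixed S, the K_7 on S has C(7, 2) = 21 edges. P[all 21 edges red] = (1/2)^21, and likewise for blue, so P[monochromatic] = 2·(1/2)^21 = 2^{1 − 21} = 1/1048576.
By linearity: E[X] = C(45, 7) · 2^{1 − 21} = 45379620 · 1/1048576 = 11344905/262144.
Numerically: E[X] ≈ 43.277.

E[X] = C(45,7)·2^(1−C(7,2)) = 11344905/262144 ≈ 43.277.


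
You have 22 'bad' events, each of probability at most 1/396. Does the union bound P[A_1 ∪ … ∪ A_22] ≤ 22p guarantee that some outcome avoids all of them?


Union bound: P[∪_{i=1}^{22} A_i] ≤ Σ_i P[A_i] ≤ 22·p = 22·(1/396) = 1/18.
Numerically: 1/18 ≈ 0.0555556.
Is 1/18 < 1? YES.
Since P[∪ A_i] ≤ 1/18 < 1, the complement has P[∩ A_i^c] ≥ 1 − 1/18 = 17/18 > 0, so some outcome avoids every A_i.

22·p = 1/18 ≈ 0.0555556; existence CERTIFIED by the union bound.


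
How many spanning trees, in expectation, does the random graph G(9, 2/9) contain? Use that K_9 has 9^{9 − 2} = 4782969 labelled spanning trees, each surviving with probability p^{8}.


K_9 has 9^{9 − 2} = 4782969 labelled spanning trees.
For each such spanning tree H, let X_H = 1 if all 8 edges of H are present in G. Then P[X_H = 1] = p^{8} = (2/9)^{8} = 256/43046721.
By linearity of expectation: E[X] = Σ_H E[X_H] = 4782969 · p^{8} = 4782969 · 256/43046721 = 256/9.
Numerically: E[X] ≈ 28.4444.

E[X] = 4782969 · (2/9)^{8} = 256/9 ≈ 28.4444.


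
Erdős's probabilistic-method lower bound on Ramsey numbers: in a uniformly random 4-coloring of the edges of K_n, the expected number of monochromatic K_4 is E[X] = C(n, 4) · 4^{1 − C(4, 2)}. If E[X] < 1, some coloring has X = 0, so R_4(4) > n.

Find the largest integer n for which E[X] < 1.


We need C(n, 4) · 4^{1 − 6} < 1, i.e. C(n, 4) < 4^{6 − 1} = 1024.
Check values of n near the boundary:
  n = 12: C(12, 4) = 495; 495 < 1024? YES
  n = 13: C(13, 4) = 715; 715 < 1024? YES
  n = 14: C(14, 4) = 1001; 1001 < 1024? YES
  n = 15: C(15, 4) = 1365; 1365 < 1024? NO
  n = 16: C(16, 4) = 1820; 1820 < 1024? NO
  n = 17: C(17, 4) = 2380; 2380 < 1024? NO
The largest n with C(n, 4) < 1024 is n = 14 (where E[X] = 1001/1024 ≈ 0.97754). Hence R_4(4) > 14, i.e. R_4(4) ≥ 15.

Largest n = 14; hence R_4(4) > 14.


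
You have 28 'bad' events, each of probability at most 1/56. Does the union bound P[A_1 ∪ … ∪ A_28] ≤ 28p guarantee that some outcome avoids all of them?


Union bound: P[∪_{i=1}^{28} A_i] ≤ Σ_i P[A_i] ≤ 28·p = 28·(1/56) = 1/2.
Numerically: 1/2 ≈ 0.5000000.
Is 1/2 < 1? YES.
Since P[∪ A_i] ≤ 1/2 < 1, the complement has P[∩ A_i^c] ≥ 1 − 1/2 = 1/2 > 0, so some outcome avoids every A_i.

28·p = 1/2 ≈ 0.5000000; existence CERTIFIED by the union bound.


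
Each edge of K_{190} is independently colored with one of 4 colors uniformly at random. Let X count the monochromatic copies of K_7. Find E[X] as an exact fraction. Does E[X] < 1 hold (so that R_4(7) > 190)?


E[X] = C(190, 7) · 4^{1 − 21} = 1585940245560 · 4^{−20} = 1585940245560/1099511627776.
As a reduced fraction: E[X] = 198242530695/137438953472 ≈ 1.4424043.
Is E[X] < 1? NO.
Since E[X] ≥ 1, the first-moment bound is inconclusive at n = 190; it does NOT by itself certify R_4(7) > 190.

E[X] = 198242530695/137438953472 ≈ 1.4424043; E[X] ≥ 1; first-moment method inconclusive here.


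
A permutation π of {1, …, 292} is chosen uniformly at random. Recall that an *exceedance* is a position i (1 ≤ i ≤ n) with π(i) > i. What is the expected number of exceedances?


Write X = Σ_{i=1}^{292} X_i, where X_i = 1_{π(i) > i}.
For each fixed i, π(i) is uniform over {1, …, 292} (marginal of a uniform permutation), so P[π(i) > i] = (n − i)/n. Summing: Σ_{i=1}^{292} (n − i)/n = (0 + 1 + … + 291)/292 = 292(292 − 1)/(2·292) = (292 − 1)/2.
Hence E[X] = Σ_{i=1}^{292} (292 − i)/292 = 291/2 ≈ 145.50000.

E[X] = 291/2 = 145.50000.


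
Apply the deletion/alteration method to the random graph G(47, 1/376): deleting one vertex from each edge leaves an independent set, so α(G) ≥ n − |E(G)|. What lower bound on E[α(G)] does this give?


E[|E(G)|] = C(47, 2)·p = 1081 · (1/376) = 23/8.
E[α(G)] ≥ n − E[|E(G)|] = 47 − 23/8 = 353/8.
Numerically: ≈ 44.125.
(This is only a lower bound; the true E[α(G)] may be larger.)

E[α(G)] ≥ 353/8 ≈ 44.125.


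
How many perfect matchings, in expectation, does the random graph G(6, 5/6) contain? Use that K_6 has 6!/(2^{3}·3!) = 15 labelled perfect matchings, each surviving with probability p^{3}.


K_6 has 6!/(2^{3}·3!) = 15 labelled perfect matchings.
For each such perfect matching H, let X_H = 1 if all 3 edges of H are present in G. Then P[X_H = 1] = p^{3} = (5/6)^{3} = 125/216.
By linearity: E[X] = Σ_H E[X_H] = 15 · p^{3} = 15 · 125/216 = 625/72.
Numerically: E[X] ≈ 8.68056.

E[X] = 15 · (5/6)^{3} = 625/72 ≈ 8.68056.


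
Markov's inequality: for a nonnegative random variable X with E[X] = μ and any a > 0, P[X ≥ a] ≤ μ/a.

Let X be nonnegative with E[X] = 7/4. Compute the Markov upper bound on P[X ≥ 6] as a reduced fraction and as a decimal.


μ = E[X] = 7/4, a = 6.
Markov: P[X ≥ 6] ≤ μ/a = (7/4)/6 = 7/24.
Numerically: ≈ 0.291667.
(Since a = 6 > μ = 1.750000, the bound 7/24 is < 1 and informative.)

P[X ≥ 6] ≤ 7/24 ≈ 0.291667.


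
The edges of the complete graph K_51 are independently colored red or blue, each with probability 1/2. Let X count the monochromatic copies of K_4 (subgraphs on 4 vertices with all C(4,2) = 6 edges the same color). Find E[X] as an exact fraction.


Let X = Σ_S X_S over the C(51, 4) = 249900 subsets S of size 4, where X_S = 1 if the K_4 on S is monochromatic.
For a fixed S, the K_4 on S has C(4, 2) = 6 edges. P[all 6 edges red] = (1/2)^6, and likewise for blue, so P[monochromatic] = 2·(1/2)^6 = 2^{1 − 6} = 1/32.
Summing: E[X] = C(51, 4) · 2^{1 − 6} = 249900 · 1/32 = 62475/8.
Numerically: E[X] ≈ 7809.3750.

E[X] = C(51,4)·2^(1−C(4,2)) = 62475/8 ≈ 7809.3750.


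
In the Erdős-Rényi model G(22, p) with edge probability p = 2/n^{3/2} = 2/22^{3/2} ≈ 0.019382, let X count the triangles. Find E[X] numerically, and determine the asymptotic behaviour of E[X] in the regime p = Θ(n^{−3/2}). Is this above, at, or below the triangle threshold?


Number of potential triangles: C(22, 3) = 1540.
Each occurs with probability p³ ≈ (0.019382)³ ≈ 7.2809479e-06.
By linearity: E[X] = C(22, 3)·p³ ≈ 1540 · 7.2809479e-06 ≈ 0.01121.
Since α = 3/2 > 1, p = c/n^{3/2} = o(1/n) is below the triangle threshold p ~ 1/n. Asymptotically E[X] ~ (c³/6)·n^{3(1−α)} = (2³/6)·n^{-1.5} → 0, so by Markov's inequality G has no triangles w.h.p.

E[X] ≈ 0.01121; in regime p = Θ(1/n^{3/2}) E[X] tends to 0 (below the triangle threshold p ~ 1/n).


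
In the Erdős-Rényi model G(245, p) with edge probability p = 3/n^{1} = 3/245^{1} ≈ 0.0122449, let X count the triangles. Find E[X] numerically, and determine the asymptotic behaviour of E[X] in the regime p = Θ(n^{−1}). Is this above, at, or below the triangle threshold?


Number of potential triangles: C(245, 3) = 2421090.
Each occurs with probability p³ ≈ (0.0122449)³ ≈ 1.83596971e-06.
By linearity: E[X] = C(245, 3)·p³ ≈ 2421090 · 1.83596971e-06 ≈ 4.445048.
Here α = 1, so p = 3/n is exactly at the triangle threshold p ~ 1/n. Asymptotically E[X] → c³/6 = 3³/6 = 9/2 ≈ 4.500000, a bounded constant. In this regime the triangle count is asymptotically Poisson(c³/6).

E[X] ≈ 4.445048; in regime p = Θ(1/n^{1}) E[X] stays bounded (at the triangle threshold p ~ 1/n).


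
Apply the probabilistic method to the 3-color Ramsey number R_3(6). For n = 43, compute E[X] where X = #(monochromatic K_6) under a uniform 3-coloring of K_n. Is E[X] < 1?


E[X] = C(43, 6) · 3^{1 − 15} = 6096454 · 3^{−14} = 6096454/4782969.
As a reduced fraction: E[X] = 6096454/4782969 ≈ 1.27462.
Is E[X] < 1? NO.
Since E[X] ≥ 1, the first-moment bound is inconclusive at n = 43; it does NOT by itself certify R_3(6) > 43.

E[X] = 6096454/4782969 ≈ 1.27462; E[X] ≥ 1; first-moment method inconclusive here.


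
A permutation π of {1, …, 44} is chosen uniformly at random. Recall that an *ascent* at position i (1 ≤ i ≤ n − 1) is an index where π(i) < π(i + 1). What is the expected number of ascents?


Write X = Σ X_I over i = 1, …, 43, with X_I the indicator of one ascent.
There are 43 indicators.
For each fixed i, the pair (π(i), π(i+1)) is a uniformly random ordered pair of distinct values from {1, …, 44}; by symmetry P[π(i) < π(i+1)] = 1/2.
By linearity: E[X] = 43 · (1/2) = (44 − 1) · (1/2) = 43/2 ≈ 21.500.

E[X] = 43/2 = 21.500.


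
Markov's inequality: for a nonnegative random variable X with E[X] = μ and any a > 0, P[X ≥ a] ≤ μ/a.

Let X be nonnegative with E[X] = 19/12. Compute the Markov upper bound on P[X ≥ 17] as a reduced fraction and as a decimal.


μ = E[X] = 19/12, a = 17.
Markov: P[X ≥ 17] ≤ μ/a = (19/12)/17 = 19/204.
Numerically: ≈ 0.093.
(Since a = 17 > μ = 1.583, the bound 19/204 is < 1 and informative.)

P[X ≥ 17] ≤ 19/204 ≈ 0.093.


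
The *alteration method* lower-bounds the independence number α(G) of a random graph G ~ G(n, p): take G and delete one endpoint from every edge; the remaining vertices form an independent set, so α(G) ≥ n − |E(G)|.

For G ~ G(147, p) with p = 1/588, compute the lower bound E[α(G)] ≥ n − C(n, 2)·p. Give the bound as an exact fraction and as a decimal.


E[|E(G)|] = C(147, 2)·p = 10731 · (1/588) = 73/4.
E[α(G)] ≥ n − E[|E(G)|] = 147 − 73/4 = 515/4.
Numerically: ≈ 128.750000.
(This is only a lower bound; the true E[α(G)] may be larger.)

E[α(G)] ≥ 515/4 ≈ 128.750000.


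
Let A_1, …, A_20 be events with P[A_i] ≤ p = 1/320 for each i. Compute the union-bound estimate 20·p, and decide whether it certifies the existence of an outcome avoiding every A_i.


Union bound: P[∪_{i=1}^{20} A_i] ≤ Σ_i P[A_i] ≤ 20·p = 20·(1/320) = 1/16.
Numerically: 1/16 ≈ 0.062500.
Is 1/16 < 1? YES.
Since P[∪ A_i] ≤ 1/16 < 1, the complement has P[∩ A_i^c] ≥ 1 − 1/16 = 15/16 > 0, so some outcome avoids every A_i.

20·p = 1/16 ≈ 0.062500; existence CERTIFIED by the union bound.


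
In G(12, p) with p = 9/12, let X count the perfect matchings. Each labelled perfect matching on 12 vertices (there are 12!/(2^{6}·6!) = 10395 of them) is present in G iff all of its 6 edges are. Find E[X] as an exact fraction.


K_12 has 12!/(2^{6}·6!) = 10395 labelled perfect matchings.
For each such perfect matching H, let X_H = 1 if all 6 edges of H are present in G. Then P[X_H = 1] = p^{6} = (3/4)^{6} = 729/4096.
Summing the indicators: E[X] = Σ_H E[X_H] = 10395 · p^{6} = 10395 · 729/4096 = 7577955/4096.
Numerically: E[X] ≈ 1.85e+03.

E[X] = 10395 · (3/4)^{6} = 7577955/4096 ≈ 1.85e+03.


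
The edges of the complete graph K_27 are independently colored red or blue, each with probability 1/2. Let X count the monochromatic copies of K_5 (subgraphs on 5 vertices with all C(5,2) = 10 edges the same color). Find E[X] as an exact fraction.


Let X = Σ_S X_S over the C(27, 5) = 80730 subsets S of size 5, where X_S = 1 if the K_5 on S is monochromatic.
For a fixed S, the K_5 on S has C(5, 2) = 10 edges. P[all 10 edges red] = (1/2)^10, and likewise for blue, so P[monochromatic] = 2·(1/2)^10 = 2^{1 − 10} = 1/512.
By linearity: E[X] = C(27, 5) · 2^{1 − 10} = 80730 · 1/512 = 40365/256.
Numerically: E[X] ≈ 157.6758.

E[X] = C(27,5)·2^(1−C(5,2)) = 40365/256 ≈ 157.6758.


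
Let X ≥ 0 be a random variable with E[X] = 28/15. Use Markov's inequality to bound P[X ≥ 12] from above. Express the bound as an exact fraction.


μ = E[X] = 28/15, a = 12.
Markov: P[X ≥ 12] ≤ μ/a = (28/15)/12 = 7/45.
Numerically: ≈ 0.156.
(Since a = 12 > μ = 1.867, the bound 7/45 is < 1 and informative.)

P[X ≥ 12] ≤ 7/45 ≈ 0.156.


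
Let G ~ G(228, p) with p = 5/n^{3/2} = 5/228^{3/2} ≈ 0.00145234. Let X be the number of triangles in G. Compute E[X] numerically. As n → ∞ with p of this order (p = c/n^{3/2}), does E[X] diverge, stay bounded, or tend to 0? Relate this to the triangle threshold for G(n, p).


Number of potential triangles: C(228, 3) = 1949476.
Each occurs with probability p³ ≈ (0.00145234)³ ≈ 3.06339643e-09.
By linearity: E[X] = C(228, 3)·p³ ≈ 1949476 · 3.06339643e-09 ≈ 0.005972.
Since α = 3/2 > 1, p = c/n^{3/2} = o(1/n) is below the triangle threshold p ~ 1/n. Asymptotically E[X] ~ (c³/6)·n^{3(1−α)} = (5³/6)·n^{-1.5} → 0, so by Markov's inequality G has no triangles w.h.p.

E[X] ≈ 0.005972; in regime p = Θ(1/n^{3/2}) E[X] tends to 0 (below the triangle threshold p ~ 1/n).


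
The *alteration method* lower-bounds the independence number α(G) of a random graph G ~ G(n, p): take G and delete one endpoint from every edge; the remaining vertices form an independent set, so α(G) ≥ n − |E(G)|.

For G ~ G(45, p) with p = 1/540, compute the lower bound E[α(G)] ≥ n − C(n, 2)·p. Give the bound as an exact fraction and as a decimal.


E[|E(G)|] = C(45, 2)·p = 990 · (1/540) = 11/6.
E[α(G)] ≥ n − E[|E(G)|] = 45 − 11/6 = 259/6.
Numerically: ≈ 43.1667.
(This is only a lower bound; the true E[α(G)] may be larger.)

E[α(G)] ≥ 259/6 ≈ 43.1667.


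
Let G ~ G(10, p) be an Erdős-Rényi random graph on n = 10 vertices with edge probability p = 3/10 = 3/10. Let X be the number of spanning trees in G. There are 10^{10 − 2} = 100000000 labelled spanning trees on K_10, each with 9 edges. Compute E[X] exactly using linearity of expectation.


K_10 has 10^{10 − 2} = 100000000 labelled spanning trees.
For each such spanning tree H, let X_H = 1 if all 9 edges of H are present in G. Then P[X_H = 1] = p^{9} = (3/10)^{9} = 19683/1000000000.
By linearity of expectation: E[X] = Σ_H E[X_H] = 100000000 · p^{9} = 100000000 · 19683/1000000000 = 19683/10.
Numerically: E[X] ≈ 1.97e+03.

E[X] = 100000000 · (3/10)^{9} = 19683/10 ≈ 1.97e+03.


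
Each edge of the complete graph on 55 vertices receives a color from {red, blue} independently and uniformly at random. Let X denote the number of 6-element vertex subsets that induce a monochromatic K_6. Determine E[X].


Let X = Σ_S X_S over the C(55, 6) = 28989675 subsets S of size 6, where X_S = 1 if the K_6 on S is monochromatic.
For a fixed S, the K_6 on S has C(6, 2) = 15 edges. P[all 15 edges red] = (1/2)^15, and likewise for blue, so P[monochromatic] = 2·(1/2)^15 = 2^{1 − 15} = 1/16384.
By linearity of expectation: E[X] = C(55, 6) · 2^{1 − 15} = 28989675 · 1/16384 = 28989675/16384.
Numerically: E[X] ≈ 1769.3893.

E[X] = C(55,6)·2^(1−C(6,2)) = 28989675/16384 ≈ 1769.3893.


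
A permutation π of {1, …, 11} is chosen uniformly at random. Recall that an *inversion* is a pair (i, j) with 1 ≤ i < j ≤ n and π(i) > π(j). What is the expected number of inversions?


Write X = Σ X_I over the C(11, 2) = 55 pairs i < j, with X_I the indicator of one inversion.
There are 55 indicators.
For each fixed pair i < j, the values π(i) and π(j) are two distinct elements of {1, …, 11} in uniformly random order; by symmetry P[π(i) > π(j)] = 1/2.
By linearity: E[X] = 55 · (1/2) = C(11, 2) · (1/2) = 55/2 = 55/2 ≈ 27.500.

E[X] = 55/2 = 27.500.


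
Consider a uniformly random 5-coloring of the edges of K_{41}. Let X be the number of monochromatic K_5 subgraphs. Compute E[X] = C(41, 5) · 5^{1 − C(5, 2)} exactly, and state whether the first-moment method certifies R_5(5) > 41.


E[X] = C(41, 5) · 5^{1 − 10} = 749398 · 5^{−9} = 749398/1953125.
As a reduced fraction: E[X] = 749398/1953125 ≈ 0.38369.
Is E[X] < 1? YES.
Since E[X] < 1, there exists a 5-coloring of K_{41} with no monochromatic K_5; hence R_5(5) > 41.

E[X] = 749398/1953125 ≈ 0.38369; E[X] < 1, so R_5(5) > 41.


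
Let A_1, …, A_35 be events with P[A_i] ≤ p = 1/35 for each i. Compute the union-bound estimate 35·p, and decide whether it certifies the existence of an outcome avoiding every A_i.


Union bound: P[∪_{i=1}^{35} A_i] ≤ Σ_i P[A_i] ≤ 35·p = 35·(1/35) = 1.
Numerically: 1 ≈ 1.0000.
Is 1 < 1? NO.
Since the bound 1 is ≥ 1, the union bound is uninformative here; it does NOT by itself certify existence.

35·p = 1 ≈ 1.0000; existence NOT certified by the union bound.


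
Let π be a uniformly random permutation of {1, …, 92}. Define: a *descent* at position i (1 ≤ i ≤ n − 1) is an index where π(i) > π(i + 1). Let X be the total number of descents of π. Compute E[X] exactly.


Write X = Σ X_I over i = 1, …, 91, with X_I the indicator of one descent.
There are 91 indicators.
For each fixed i, the pair (π(i), π(i+1)) is a uniformly random ordered pair of distinct values from {1, …, 92}; by symmetry P[π(i) > π(i+1)] = 1/2.
By linearity: E[X] = 91 · (1/2) = (92 − 1) · (1/2) = 91/2 ≈ 45.500000.

E[X] = 91/2 = 45.500000.


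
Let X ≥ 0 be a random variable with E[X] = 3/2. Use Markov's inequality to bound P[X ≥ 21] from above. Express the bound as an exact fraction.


μ = E[X] = 3/2, a = 21.
Markov: P[X ≥ 21] ≤ μ/a = (3/2)/21 = 1/14.
Numerically: ≈ 0.071.
(Since a = 21 > μ = 1.500, the bound 1/14 is < 1 and informative.)

P[X ≥ 21] ≤ 1/14 ≈ 0.071.


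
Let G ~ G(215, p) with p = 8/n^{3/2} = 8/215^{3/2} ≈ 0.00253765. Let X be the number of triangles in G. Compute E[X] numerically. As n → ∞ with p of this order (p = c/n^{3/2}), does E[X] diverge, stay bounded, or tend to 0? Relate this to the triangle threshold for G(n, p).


Number of potential triangles: C(215, 3) = 1633355.
Each occurs with probability p³ ≈ (0.00253765)³ ≈ 1.63416871e-08.
By linearity: E[X] = C(215, 3)·p³ ≈ 1633355 · 1.63416871e-08 ≈ 0.026692.
Since α = 3/2 > 1, p = c/n^{3/2} = o(1/n) is below the triangle threshold p ~ 1/n. Asymptotically E[X] ~ (c³/6)·n^{3(1−α)} = (8³/6)·n^{-1.5} → 0, so by Markov's inequality G has no triangles w.h.p.

E[X] ≈ 0.026692; in regime p = Θ(1/n^{3/2}) E[X] tends to 0 (below the triangle threshold p ~ 1/n).


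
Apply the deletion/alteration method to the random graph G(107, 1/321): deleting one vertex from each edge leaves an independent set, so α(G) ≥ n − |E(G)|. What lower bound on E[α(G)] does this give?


E[|E(G)|] = C(107, 2)·p = 5671 · (1/321) = 53/3.
E[α(G)] ≥ n − E[|E(G)|] = 107 − 53/3 = 268/3.
Numerically: ≈ 89.333333.
(This is only a lower bound; the true E[α(G)] may be larger.)

E[α(G)] ≥ 268/3 ≈ 89.333333.


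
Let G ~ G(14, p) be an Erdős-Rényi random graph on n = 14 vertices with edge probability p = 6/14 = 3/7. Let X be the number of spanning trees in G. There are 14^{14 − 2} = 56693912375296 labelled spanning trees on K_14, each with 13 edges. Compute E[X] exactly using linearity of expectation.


K_14 has 14^{14 − 2} = 56693912375296 labelled spanning trees.
For each such spanning tree H, let X_H = 1 if all 13 edges of H are present in G. Then P[X_H = 1] = p^{13} = (3/7)^{13} = 1594323/96889010407.
Summing the indicators: E[X] = Σ_H E[X_H] = 56693912375296 · p^{13} = 56693912375296 · 1594323/96889010407 = 6530347008/7.
Numerically: E[X] ≈ 9.329e+08.

E[X] = 56693912375296 · (3/7)^{13} = 6530347008/7 ≈ 9.329e+08.


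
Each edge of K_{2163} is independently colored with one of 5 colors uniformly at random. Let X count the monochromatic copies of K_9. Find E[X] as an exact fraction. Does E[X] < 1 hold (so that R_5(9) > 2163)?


E[X] = C(2163, 9) · 5^{1 − 36} = 2808716806866462450348390 · 5^{−35} = 2808716806866462450348390/2910383045673370361328125.
As a reduced fraction: E[X] = 561743361373292490069678/582076609134674072265625 ≈ 0.9650677.
Is E[X] < 1? YES.
Since E[X] < 1, there exists a 5-coloring of K_{2163} with no monochromatic K_9; hence R_5(9) > 2163.

E[X] = 561743361373292490069678/582076609134674072265625 ≈ 0.9650677; E[X] < 1, so R_5(9) > 2163.


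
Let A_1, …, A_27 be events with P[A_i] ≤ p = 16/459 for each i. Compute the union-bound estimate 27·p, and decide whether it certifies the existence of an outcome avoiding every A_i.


Union bound: P[∪_{i=1}^{27} A_i] ≤ Σ_i P[A_i] ≤ 27·p = 27·(16/459) = 16/17.
Numerically: 16/17 ≈ 0.941.
Is 16/17 < 1? YES.
Since P[∪ A_i] ≤ 16/17 < 1, the complement has P[∩ A_i^c] ≥ 1 − 16/17 = 1/17 > 0, so some outcome avoids every A_i.

27·p = 16/17 ≈ 0.941; existence CERTIFIED by the union bound.


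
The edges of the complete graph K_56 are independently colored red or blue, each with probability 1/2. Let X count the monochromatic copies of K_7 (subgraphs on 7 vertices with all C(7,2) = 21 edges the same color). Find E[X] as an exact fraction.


Let X = Σ_S X_S over the C(56, 7) = 231917400 subsets S of size 7, where X_S = 1 if the K_7 on S is monochromatic.
For a fixed S, the K_7 on S has C(7, 2) = 21 edges. P[all 21 edges red] = (1/2)^21, and likewise for blue, so P[monochromatic] = 2·(1/2)^21 = 2^{1 − 21} = 1/1048576.
By linearity: E[X] = C(56, 7) · 2^{1 − 21} = 231917400 · 1/1048576 = 28989675/131072.
Numerically: E[X] ≈ 221.173668.

E[X] = C(56,7)·2^(1−C(7,2)) = 28989675/131072 ≈ 221.173668.


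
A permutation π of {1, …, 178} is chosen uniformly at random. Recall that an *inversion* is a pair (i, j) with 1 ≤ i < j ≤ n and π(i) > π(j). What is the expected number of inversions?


Write X = Σ X_I over the C(178, 2) = 15753 pairs i < j, with X_I the indicator of one inversion.
There are 15753 indicators.
For each fixed pair i < j, the values π(i) and π(j) are two distinct elements of {1, …, 178} in uniformly random order; by symmetry P[π(i) > π(j)] = 1/2.
By linearity: E[X] = 15753 · (1/2) = C(178, 2) · (1/2) = 15753/2 = 15753/2 ≈ 7876.500.

E[X] = 15753/2 = 7876.500.


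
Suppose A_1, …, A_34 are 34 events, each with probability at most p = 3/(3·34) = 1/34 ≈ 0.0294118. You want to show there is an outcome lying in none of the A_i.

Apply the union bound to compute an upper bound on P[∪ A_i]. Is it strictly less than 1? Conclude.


Union bound: P[∪_{i=1}^{34} A_i] ≤ Σ_i P[A_i] ≤ 34·p = 34·(1/34) = 1.
Numerically: 1 ≈ 1.0000000.
Is 1 < 1? NO.
Since the bound 1 is ≥ 1, the union bound is uninformative here; it does NOT by itself certify existence.

34·p = 1 ≈ 1.0000000; existence NOT certified by the union bound.


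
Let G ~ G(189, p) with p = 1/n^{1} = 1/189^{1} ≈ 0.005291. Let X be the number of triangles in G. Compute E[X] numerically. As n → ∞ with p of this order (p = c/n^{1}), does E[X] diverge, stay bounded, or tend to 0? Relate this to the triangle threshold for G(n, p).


Number of potential triangles: C(189, 3) = 1107414.
Each occurs with probability p³ ≈ (0.005291)³ ≈ 1.4812030e-07.
By linearity: E[X] = C(189, 3)·p³ ≈ 1107414 · 1.4812030e-07 ≈ 0.16403.
Here α = 1, so p = 1/n is exactly at the triangle threshold p ~ 1/n. Asymptotically E[X] → c³/6 = 1³/6 = 1/6 ≈ 0.16667, a bounded constant. In this regime the triangle count is asymptotically Poisson(c³/6).

E[X] ≈ 0.16403; in regime p = Θ(1/n^{1}) E[X] stays bounded (at the triangle threshold p ~ 1/n).


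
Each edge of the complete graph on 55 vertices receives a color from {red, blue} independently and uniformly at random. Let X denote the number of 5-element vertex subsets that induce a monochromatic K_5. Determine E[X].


Let X = Σ_S X_S over the C(55, 5) = 3478761 subsets S of size 5, where X_S = 1 if the K_5 on S is monochromatic.
For a fixed S, the K_5 on S has C(5, 2) = 10 edges. P[all 10 edges red] = (1/2)^10, and likewise for blue, so P[monochromatic] = 2·(1/2)^10 = 2^{1 − 10} = 1/512.
By linearity of expectation: E[X] = C(55, 5) · 2^{1 − 10} = 3478761 · 1/512 = 3478761/512.
Numerically: E[X] ≈ 6794.455078.

E[X] = C(55,5)·2^(1−C(5,2)) = 3478761/512 ≈ 6794.455078.


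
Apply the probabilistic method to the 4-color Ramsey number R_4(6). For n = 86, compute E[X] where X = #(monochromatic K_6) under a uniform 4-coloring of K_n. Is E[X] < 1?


E[X] = C(86, 6) · 4^{1 − 15} = 470155077 · 4^{−14} = 470155077/268435456.
As a reduced fraction: E[X] = 470155077/268435456 ≈ 1.751.
Is E[X] < 1? NO.
Since E[X] ≥ 1, the first-moment bound is inconclusive at n = 86; it does NOT by itself certify R_4(6) > 86.

E[X] = 470155077/268435456 ≈ 1.751; E[X] ≥ 1; first-moment method inconclusive here.


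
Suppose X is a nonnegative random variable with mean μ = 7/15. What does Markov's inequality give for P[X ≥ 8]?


μ = E[X] = 7/15, a = 8.
Markov: P[X ≥ 8] ≤ μ/a = (7/15)/8 = 7/120.
Numerically: ≈ 0.0583.
(Since a = 8 > μ = 0.4667, the bound 7/120 is < 1 and informative.)

P[X ≥ 8] ≤ 7/120 ≈ 0.0583.


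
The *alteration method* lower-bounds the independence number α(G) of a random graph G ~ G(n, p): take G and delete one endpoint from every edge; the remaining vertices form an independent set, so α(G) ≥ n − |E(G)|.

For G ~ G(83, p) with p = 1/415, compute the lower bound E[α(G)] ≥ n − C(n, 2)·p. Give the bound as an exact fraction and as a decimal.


E[|E(G)|] = C(83, 2)·p = 3403 · (1/415) = 41/5.
E[α(G)] ≥ n − E[|E(G)|] = 83 − 41/5 = 374/5.
Numerically: ≈ 74.8000.
(This is only a lower bound; the true E[α(G)] may be larger.)

E[α(G)] ≥ 374/5 ≈ 74.8000.


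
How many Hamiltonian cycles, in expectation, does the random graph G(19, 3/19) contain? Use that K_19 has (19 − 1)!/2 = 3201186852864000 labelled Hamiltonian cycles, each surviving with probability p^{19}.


K_19 has (19 − 1)!/2 = 3201186852864000 labelled Hamiltonian cycles.
For each such Hamiltonian cycle H, let X_H = 1 if all 19 edges of H are present in G. Then P[X_H = 1] = p^{19} = (3/19)^{19} = 1162261467/1978419655660313589123979.
By linearity of expectation: E[X] = Σ_H E[X_H] = 3201186852864000 · p^{19} = 3201186852864000 · 1162261467/1978419655660313589123979 = 3720616127750825791488000/1978419655660313589123979.
Numerically: E[X] ≈ 1.881.

E[X] = 3201186852864000 · (3/19)^{19} = 3720616127750825791488000/1978419655660313589123979 ≈ 1.881.


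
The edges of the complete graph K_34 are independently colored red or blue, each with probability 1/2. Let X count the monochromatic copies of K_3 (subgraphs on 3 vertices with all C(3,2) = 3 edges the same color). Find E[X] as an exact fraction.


Let X = Σ_S X_S over the C(34, 3) = 5984 subsets S of size 3, where X_S = 1 if the K_3 on S is monochromatic.
For a fixed S, the K_3 on S has C(3, 2) = 3 edges. P[all 3 edges red] = (1/2)^3, and likewise for blue, so P[monochromatic] = 2·(1/2)^3 = 2^{1 − 3} = 1/4.
Summing: E[X] = C(34, 3) · 2^{1 − 3} = 5984 · 1/4 = 1496.
Numerically: E[X] ≈ 1496.000000.

E[X] = C(34,3)·2^(1−C(3,2)) = 1496 ≈ 1496.000000.


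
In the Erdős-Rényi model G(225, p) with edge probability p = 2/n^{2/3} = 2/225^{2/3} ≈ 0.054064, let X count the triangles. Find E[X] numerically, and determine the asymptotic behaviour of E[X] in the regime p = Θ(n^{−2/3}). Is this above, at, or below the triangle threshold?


Number of potential triangles: C(225, 3) = 1873200.
Each occurs with probability p³ ≈ (0.054064)³ ≈ 1.5802469e-04.
By linearity: E[X] = C(225, 3)·p³ ≈ 1873200 · 1.5802469e-04 ≈ 296.01185.
Since α = 2/3 < 1, p = c/n^{2/3} ≫ 1/n is above the triangle threshold p ~ 1/n. Asymptotically E[X] ~ (c³/6)·n^{3(1−α)} = (2³/6)·n^{1} → ∞; triangles are abundant w.h.p.

E[X] ≈ 296.01185; in regime p = Θ(1/n^{2/3}) E[X] diverges (above the triangle threshold p ~ 1/n).


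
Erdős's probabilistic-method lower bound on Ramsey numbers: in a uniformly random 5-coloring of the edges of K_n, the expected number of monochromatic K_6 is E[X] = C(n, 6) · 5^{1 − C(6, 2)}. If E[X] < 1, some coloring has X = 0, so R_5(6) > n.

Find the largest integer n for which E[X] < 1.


We need C(n, 6) · 5^{1 − 15} < 1, i.e. C(n, 6) < 5^{15 − 1} = 6103515625.
Check values of n near the boundary:
  n = 128: C(128, 6) = 5423611200; 5423611200 < 6103515625? YES
  n = 129: C(129, 6) = 5688177600; 5688177600 < 6103515625? YES
  n = 130: C(130, 6) = 5963412000; 5963412000 < 6103515625? YES
  n = 131: C(131, 6) = 6249655776; 6249655776 < 6103515625? NO
The largest n with C(n, 6) < 6103515625 is n = 130 (where E[X] = 47707296/48828125 ≈ 0.9770454). Hence R_5(6) > 130, i.e. R_5(6) ≥ 131.

Largest n = 130; hence R_5(6) > 130.


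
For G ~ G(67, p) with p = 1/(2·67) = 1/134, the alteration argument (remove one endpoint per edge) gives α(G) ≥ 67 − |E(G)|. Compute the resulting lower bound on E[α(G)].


E[|E(G)|] = C(67, 2)·p = 2211 · (1/134) = 33/2.
E[α(G)] ≥ n − E[|E(G)|] = 67 − 33/2 = 101/2.
Numerically: ≈ 50.500000.
(This is only a lower bound; the true E[α(G)] may be larger.)

E[α(G)] ≥ 101/2 ≈ 50.500000.


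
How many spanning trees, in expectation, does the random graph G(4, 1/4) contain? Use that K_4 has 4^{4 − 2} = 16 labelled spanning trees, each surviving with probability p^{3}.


K_4 has 4^{4 − 2} = 16 labelled spanning trees.
For each such spanning tree H, let X_H = 1 if all 3 edges of H are present in G. Then P[X_H = 1] = p^{3} = (1/4)^{3} = 1/64.
By linearity: E[X] = Σ_H E[X_H] = 16 · p^{3} = 16 · 1/64 = 1/4.
Numerically: E[X] ≈ 0.25.

E[X] = 16 · (1/4)^{3} = 1/4 ≈ 0.25.


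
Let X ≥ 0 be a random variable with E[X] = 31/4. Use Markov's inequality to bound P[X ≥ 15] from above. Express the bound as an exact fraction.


μ = E[X] = 31/4, a = 15.
Markov: P[X ≥ 15] ≤ μ/a = (31/4)/15 = 31/60.
Numerically: ≈ 0.517.
(Since a = 15 > μ = 7.750, the bound 31/60 is < 1 and informative.)

P[X ≥ 15] ≤ 31/60 ≈ 0.517.


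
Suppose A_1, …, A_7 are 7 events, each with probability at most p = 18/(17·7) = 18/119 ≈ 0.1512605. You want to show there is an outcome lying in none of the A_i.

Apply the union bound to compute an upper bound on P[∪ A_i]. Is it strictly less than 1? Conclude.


Union bound: P[∪_{i=1}^{7} A_i] ≤ Σ_i P[A_i] ≤ 7·p = 7·(18/119) = 18/17.
Numerically: 18/17 ≈ 1.0588235.
Is 18/17 < 1? NO.
Since the bound 18/17 is ≥ 1, the union bound is uninformative here; it does NOT by itself certify existence.

7·p = 18/17 ≈ 1.0588235; existence NOT certified by the union bound.


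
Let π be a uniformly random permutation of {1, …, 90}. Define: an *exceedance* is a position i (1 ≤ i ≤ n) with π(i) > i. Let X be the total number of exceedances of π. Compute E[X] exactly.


Write X = Σ_{i=1}^{90} X_i, where X_i = 1_{π(i) > i}.
For each fixed i, π(i) is uniform over {1, …, 90} (marginal of a uniform permutation), so P[π(i) > i] = (n − i)/n. Summing: Σ_{i=1}^{90} (n − i)/n = (0 + 1 + … + 89)/90 = 90(90 − 1)/(2·90) = (90 − 1)/2.
Hence E[X] = Σ_{i=1}^{90} (90 − i)/90 = 89/2 ≈ 44.500.

E[X] = 89/2 = 44.500.


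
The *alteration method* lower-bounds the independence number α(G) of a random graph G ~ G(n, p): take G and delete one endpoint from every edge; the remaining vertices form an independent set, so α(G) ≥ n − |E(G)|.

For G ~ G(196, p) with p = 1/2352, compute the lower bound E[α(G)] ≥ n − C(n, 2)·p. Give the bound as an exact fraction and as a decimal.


E[|E(G)|] = C(196, 2)·p = 19110 · (1/2352) = 65/8.
E[α(G)] ≥ n − E[|E(G)|] = 196 − 65/8 = 1503/8.
Numerically: ≈ 187.8750.
(This is only a lower bound; the true E[α(G)] may be larger.)

E[α(G)] ≥ 1503/8 ≈ 187.8750.


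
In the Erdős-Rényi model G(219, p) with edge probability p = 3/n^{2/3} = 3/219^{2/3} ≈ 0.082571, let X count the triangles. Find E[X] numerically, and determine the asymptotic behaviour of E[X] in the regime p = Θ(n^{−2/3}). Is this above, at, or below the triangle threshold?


Number of potential triangles: C(219, 3) = 1726669.
Each occurs with probability p³ ≈ (0.082571)³ ≈ 5.6295740e-04.
By linearity: E[X] = C(219, 3)·p³ ≈ 1726669 · 5.6295740e-04 ≈ 972.04110.
Since α = 2/3 < 1, p = c/n^{2/3} ≫ 1/n is above the triangle threshold p ~ 1/n. Asymptotically E[X] ~ (c³/6)·n^{3(1−α)} = (3³/6)·n^{1} → ∞; triangles are abundant w.h.p.

E[X] ≈ 972.04110; in regime p = Θ(1/n^{2/3}) E[X] diverges (above the triangle threshold p ~ 1/n).
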